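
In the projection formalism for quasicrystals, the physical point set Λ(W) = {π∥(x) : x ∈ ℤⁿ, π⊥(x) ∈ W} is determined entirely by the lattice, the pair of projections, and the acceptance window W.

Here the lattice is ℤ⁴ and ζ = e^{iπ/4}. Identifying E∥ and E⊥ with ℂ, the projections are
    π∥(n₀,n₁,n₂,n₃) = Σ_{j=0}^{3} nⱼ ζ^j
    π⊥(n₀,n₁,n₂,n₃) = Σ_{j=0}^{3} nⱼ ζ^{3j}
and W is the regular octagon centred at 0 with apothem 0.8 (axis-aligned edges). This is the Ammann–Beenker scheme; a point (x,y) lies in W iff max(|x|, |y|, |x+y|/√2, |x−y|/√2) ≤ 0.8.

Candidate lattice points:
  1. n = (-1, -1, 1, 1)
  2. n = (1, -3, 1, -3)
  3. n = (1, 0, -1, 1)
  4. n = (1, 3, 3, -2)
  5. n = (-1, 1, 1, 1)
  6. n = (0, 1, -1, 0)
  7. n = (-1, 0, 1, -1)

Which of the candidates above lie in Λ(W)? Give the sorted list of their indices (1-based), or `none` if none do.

With ζ = e^{iπ/4} the internal vectors are ζ^0,ζ^3,ζ^6,ζ^9.
#1 (-1, -1, 1, 1): internal (0.41421, -1.00000); octagon support 1.00000 vs apothem 0.8 → ∉ W
#2 (1, -3, 1, -3): internal (1.00000, -5.24264); octagon support 5.24264 vs apothem 0.8 → ∉ W
#3 (1, 0, -1, 1): internal (1.70711, 1.70711); octagon support 2.41421 vs apothem 0.8 → ∉ W
#4 (1, 3, 3, -2): internal (-2.53553, -2.29289); octagon support 3.41421 vs apothem 0.8 → ∉ W
#5 (-1, 1, 1, 1): internal (-1.00000, 0.41421); octagon support 1.00000 vs apothem 0.8 → ∉ W
#6 (0, 1, -1, 0): internal (-0.70711, 1.70711); octagon support 1.70711 vs apothem 0.8 → ∉ W
#7 (-1, 0, 1, -1): internal (-1.70711, -1.70711); octagon support 2.41421 vs apothem 0.8 → ∉ W

none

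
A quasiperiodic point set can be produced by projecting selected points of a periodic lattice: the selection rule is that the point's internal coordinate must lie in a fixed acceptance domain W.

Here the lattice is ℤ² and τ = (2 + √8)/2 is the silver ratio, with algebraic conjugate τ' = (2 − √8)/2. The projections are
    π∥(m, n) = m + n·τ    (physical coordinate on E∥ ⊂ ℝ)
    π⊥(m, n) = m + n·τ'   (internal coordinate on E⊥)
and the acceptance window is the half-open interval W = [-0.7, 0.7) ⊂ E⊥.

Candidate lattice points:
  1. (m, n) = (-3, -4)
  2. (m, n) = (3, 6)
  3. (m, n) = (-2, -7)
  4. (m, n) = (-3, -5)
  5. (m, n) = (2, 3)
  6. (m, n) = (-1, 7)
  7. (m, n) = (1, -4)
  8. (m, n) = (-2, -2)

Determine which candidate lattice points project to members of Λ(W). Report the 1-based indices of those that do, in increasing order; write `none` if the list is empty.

2

Numerically τ ≈ 2.41421 and τ' = −1/τ ≈ -0.41421.
candidate 1: (m,n)=(-3,-4) → π∥ = -3-4·τ ≈ -12.65685, π⊥ = -3-4·τ' ≈ -1.34315 ∉ [-0.7, 0.7) ⇒ out
candidate 2: (m,n)=(3,6) → π∥ = 3+6·τ ≈ 17.48528, π⊥ = 3+6·τ' ≈ 0.51472 ∈ [-0.7, 0.7) ⇒ IN Λ
candidate 3: (m,n)=(-2,-7) → π∥ = -2-7·τ ≈ -18.89949, π⊥ = -2-7·τ' ≈ 0.89949 ∉ [-0.7, 0.7) ⇒ out
candidate 4: (m,n)=(-3,-5) → π∥ = -3-5·τ ≈ -15.07107, π⊥ = -3-5·τ' ≈ -0.92893 ∉ [-0.7, 0.7) ⇒ out
candidate 5: (m,n)=(2,3) → π∥ = 2+3·τ ≈ 9.24264, π⊥ = 2+3·τ' ≈ 0.75736 ∉ [-0.7, 0.7) ⇒ out
candidate 6: (m,n)=(-1,7) → π∥ = -1+7·τ ≈ 15.89949, π⊥ = -1+7·τ' ≈ -3.89949 ∉ [-0.7, 0.7) ⇒ out
candidate 7: (m,n)=(1,-4) → π∥ = 1-4·τ ≈ -8.65685, π⊥ = 1-4·τ' ≈ 2.65685 ∉ [-0.7, 0.7) ⇒ out
candidate 8: (m,n)=(-2,-2) → π∥ = -2-2·τ ≈ -6.82843, π⊥ = -2-2·τ' ≈ -1.17157 ∉ [-0.7, 0.7) ⇒ out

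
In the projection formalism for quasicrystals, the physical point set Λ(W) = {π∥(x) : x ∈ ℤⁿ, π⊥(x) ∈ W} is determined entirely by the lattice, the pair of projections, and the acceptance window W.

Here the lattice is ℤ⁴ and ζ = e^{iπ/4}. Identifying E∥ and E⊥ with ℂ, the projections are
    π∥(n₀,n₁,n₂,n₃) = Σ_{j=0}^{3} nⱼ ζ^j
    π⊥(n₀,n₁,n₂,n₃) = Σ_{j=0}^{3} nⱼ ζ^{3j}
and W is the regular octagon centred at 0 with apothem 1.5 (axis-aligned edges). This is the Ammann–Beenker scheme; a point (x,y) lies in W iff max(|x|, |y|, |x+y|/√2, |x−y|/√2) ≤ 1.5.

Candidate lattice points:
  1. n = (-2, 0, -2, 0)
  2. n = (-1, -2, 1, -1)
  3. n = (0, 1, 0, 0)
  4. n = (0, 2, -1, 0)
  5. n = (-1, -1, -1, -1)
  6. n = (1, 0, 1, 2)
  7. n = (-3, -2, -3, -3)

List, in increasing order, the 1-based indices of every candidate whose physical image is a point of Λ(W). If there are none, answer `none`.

3, 5

π⊥(n) = n₀ + n₁ζ³ + n₂ζ⁶ + n₃ζ⁹ where ζ = e^{iπ/4}.
candidate 1: n = (-2, 0, -2, 0) → π⊥ ≈ (-2.000000, +2.000000); max(|x|,|y|,|x±y|/√2) = 2.828427 > 1.5 ⇒ ∉ W
candidate 2: n = (-1, -2, 1, -1) → π⊥ ≈ (-0.292893, -3.121320); max(|x|,|y|,|x±y|/√2) = 3.121320 > 1.5 ⇒ ∉ W
candidate 3: n = (0, 1, 0, 0) → π⊥ ≈ (-0.707107, +0.707107); max(|x|,|y|,|x±y|/√2) = 1.000000 ≤ 1.5 ⇒ ∈ W
candidate 4: n = (0, 2, -1, 0) → π⊥ ≈ (-1.414214, +2.414214); max(|x|,|y|,|x±y|/√2) = 2.707107 > 1.5 ⇒ ∉ W
candidate 5: n = (-1, -1, -1, -1) → π⊥ ≈ (-1.000000, -0.414214); max(|x|,|y|,|x±y|/√2) = 1.000000 ≤ 1.5 ⇒ ∈ W
candidate 6: n = (1, 0, 1, 2) → π⊥ ≈ (+2.414214, +0.414214); max(|x|,|y|,|x±y|/√2) = 2.414214 > 1.5 ⇒ ∉ W
candidate 7: n = (-3, -2, -3, -3) → π⊥ ≈ (-3.707107, -0.535534); max(|x|,|y|,|x±y|/√2) = 3.707107 > 1.5 ⇒ ∉ W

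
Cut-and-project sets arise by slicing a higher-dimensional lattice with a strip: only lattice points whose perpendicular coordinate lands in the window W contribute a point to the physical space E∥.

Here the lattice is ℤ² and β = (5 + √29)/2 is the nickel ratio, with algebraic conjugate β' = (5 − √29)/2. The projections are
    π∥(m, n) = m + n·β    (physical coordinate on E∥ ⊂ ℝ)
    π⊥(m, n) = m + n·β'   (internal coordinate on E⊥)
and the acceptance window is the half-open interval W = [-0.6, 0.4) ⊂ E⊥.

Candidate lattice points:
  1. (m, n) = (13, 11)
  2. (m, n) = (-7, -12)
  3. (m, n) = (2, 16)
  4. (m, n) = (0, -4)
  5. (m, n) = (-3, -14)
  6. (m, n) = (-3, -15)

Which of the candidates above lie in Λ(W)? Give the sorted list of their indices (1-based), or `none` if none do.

5, 6

β' = (5−√29)/2 ≈ -0.19258.
#1 (13,11): internal coord 13 + (11)·β' = +10.88159; +10.88159 ∉ [-0.6, 0.4) → out
#2 (-7,-12): internal coord -7 + (-12)·β' = -4.68901; -4.68901 ∉ [-0.6, 0.4) → out
#3 (2,16): internal coord 2 + (16)·β' = -1.08132; -1.08132 ∉ [-0.6, 0.4) → out
#4 (0,-4): internal coord 0 + (-4)·β' = +0.77033; +0.77033 ∉ [-0.6, 0.4) → out
#5 (-3,-14): internal coord -3 + (-14)·β' = -0.30385; -0.30385 ∈ [-0.6, 0.4) → IN Λ
#6 (-3,-15): internal coord -3 + (-15)·β' = -0.11126; -0.11126 ∈ [-0.6, 0.4) → IN Λ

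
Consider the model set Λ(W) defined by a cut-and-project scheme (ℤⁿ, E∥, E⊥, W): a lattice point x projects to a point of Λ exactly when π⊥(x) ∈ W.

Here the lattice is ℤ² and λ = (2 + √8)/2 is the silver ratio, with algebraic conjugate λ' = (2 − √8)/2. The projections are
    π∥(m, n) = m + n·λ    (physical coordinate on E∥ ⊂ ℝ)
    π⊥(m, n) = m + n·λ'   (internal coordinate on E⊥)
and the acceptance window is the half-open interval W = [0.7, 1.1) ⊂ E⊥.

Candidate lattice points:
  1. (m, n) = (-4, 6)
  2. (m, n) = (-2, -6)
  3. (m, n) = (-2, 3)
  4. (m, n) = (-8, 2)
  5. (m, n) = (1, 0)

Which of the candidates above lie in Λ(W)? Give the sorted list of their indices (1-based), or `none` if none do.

5

λ' = (2−√8)/2 ≈ -0.4142.
#1 (-4,6): internal coord -4 + (6)·λ' = -6.4853; -6.4853 ∉ [0.7, 1.1) → out
#2 (-2,-6): internal coord -2 + (-6)·λ' = +0.4853; +0.4853 ∉ [0.7, 1.1) → out
#3 (-2,3): internal coord -2 + (3)·λ' = -3.2426; -3.2426 ∉ [0.7, 1.1) → out
#4 (-8,2): internal coord -8 + (2)·λ' = -8.8284; -8.8284 ∉ [0.7, 1.1) → out
#5 (1,0): internal coord 1 + (0)·λ' = +1.0000; +1.0000 ∈ [0.7, 1.1) → IN Λ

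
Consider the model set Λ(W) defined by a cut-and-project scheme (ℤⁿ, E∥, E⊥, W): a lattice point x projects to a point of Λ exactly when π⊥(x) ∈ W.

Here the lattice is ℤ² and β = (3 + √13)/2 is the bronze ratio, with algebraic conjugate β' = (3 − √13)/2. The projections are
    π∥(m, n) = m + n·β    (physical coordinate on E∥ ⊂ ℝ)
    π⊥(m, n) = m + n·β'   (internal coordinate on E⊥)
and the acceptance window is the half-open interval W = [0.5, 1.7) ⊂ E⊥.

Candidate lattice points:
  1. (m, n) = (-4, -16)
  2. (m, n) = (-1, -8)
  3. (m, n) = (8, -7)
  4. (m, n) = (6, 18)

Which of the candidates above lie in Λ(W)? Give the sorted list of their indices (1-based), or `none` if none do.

β' = (3−√13)/2 ≈ -0.3028.
#1 (-4,-16): internal coord -4 + (-16)·β' = +0.8444; +0.8444 ∈ [0.5, 1.7) → IN Λ
#2 (-1,-8): internal coord -1 + (-8)·β' = +1.4222; +1.4222 ∈ [0.5, 1.7) → IN Λ
#3 (8,-7): internal coord 8 + (-7)·β' = +10.1194; +10.1194 ∉ [0.5, 1.7) → out
#4 (6,18): internal coord 6 + (18)·β' = +0.5500; +0.5500 ∈ [0.5, 1.7) → IN Λ

1, 2, 4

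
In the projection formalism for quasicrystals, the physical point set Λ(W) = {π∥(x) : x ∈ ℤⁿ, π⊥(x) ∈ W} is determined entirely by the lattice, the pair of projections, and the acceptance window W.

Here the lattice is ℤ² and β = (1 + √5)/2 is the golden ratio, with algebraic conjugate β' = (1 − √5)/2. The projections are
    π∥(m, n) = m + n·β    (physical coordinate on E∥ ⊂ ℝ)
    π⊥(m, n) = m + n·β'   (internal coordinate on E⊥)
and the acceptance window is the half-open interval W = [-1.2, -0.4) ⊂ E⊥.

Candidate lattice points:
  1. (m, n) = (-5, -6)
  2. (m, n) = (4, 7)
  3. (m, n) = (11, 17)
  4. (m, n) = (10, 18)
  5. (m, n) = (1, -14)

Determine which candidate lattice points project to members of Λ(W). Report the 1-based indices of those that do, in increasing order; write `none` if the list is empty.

β' = (1−√5)/2 ≈ -0.6180.
candidate 1: (m,n)=(-5,-6) → π∥ = -5-6·β ≈ -14.7082, π⊥ = -5-6·β' ≈ -1.2918 ∉ [-1.2, -0.4) ⇒ out
candidate 2: (m,n)=(4,7) → π∥ = 4+7·β ≈ 15.3262, π⊥ = 4+7·β' ≈ -0.3262 ∉ [-1.2, -0.4) ⇒ out
candidate 3: (m,n)=(11,17) → π∥ = 11+17·β ≈ 38.5066, π⊥ = 11+17·β' ≈ 0.4934 ∉ [-1.2, -0.4) ⇒ out
candidate 4: (m,n)=(10,18) → π∥ = 10+18·β ≈ 39.1246, π⊥ = 10+18·β' ≈ -1.1246 ∈ [-1.2, -0.4) ⇒ IN Λ
candidate 5: (m,n)=(1,-14) → π∥ = 1-14·β ≈ -21.6525, π⊥ = 1-14·β' ≈ 9.6525 ∉ [-1.2, -0.4) ⇒ out

4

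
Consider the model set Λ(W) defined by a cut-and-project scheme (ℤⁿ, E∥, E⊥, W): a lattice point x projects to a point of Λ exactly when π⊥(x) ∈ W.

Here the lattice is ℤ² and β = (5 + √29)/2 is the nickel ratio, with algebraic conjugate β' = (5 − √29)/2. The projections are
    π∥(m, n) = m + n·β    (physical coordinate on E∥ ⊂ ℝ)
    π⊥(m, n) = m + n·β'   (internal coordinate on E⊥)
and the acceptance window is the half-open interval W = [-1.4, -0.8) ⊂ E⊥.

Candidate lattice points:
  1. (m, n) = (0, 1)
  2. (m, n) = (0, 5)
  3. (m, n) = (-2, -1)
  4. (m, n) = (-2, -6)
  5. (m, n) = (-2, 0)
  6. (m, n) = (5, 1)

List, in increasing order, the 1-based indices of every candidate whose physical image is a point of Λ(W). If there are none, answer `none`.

2, 4

β' = (5−√29)/2 ≈ -0.1926.
#1 (0,1): internal coord 0 + (1)·β' = -0.1926; -0.1926 ∉ [-1.4, -0.8) → out
#2 (0,5): internal coord 0 + (5)·β' = -0.9629; -0.9629 ∈ [-1.4, -0.8) → IN Λ
#3 (-2,-1): internal coord -2 + (-1)·β' = -1.8074; -1.8074 ∉ [-1.4, -0.8) → out
#4 (-2,-6): internal coord -2 + (-6)·β' = -0.8445; -0.8445 ∈ [-1.4, -0.8) → IN Λ
#5 (-2,0): internal coord -2 + (0)·β' = -2.0000; -2.0000 ∉ [-1.4, -0.8) → out
#6 (5,1): internal coord 5 + (1)·β' = +4.8074; +4.8074 ∉ [-1.4, -0.8) → out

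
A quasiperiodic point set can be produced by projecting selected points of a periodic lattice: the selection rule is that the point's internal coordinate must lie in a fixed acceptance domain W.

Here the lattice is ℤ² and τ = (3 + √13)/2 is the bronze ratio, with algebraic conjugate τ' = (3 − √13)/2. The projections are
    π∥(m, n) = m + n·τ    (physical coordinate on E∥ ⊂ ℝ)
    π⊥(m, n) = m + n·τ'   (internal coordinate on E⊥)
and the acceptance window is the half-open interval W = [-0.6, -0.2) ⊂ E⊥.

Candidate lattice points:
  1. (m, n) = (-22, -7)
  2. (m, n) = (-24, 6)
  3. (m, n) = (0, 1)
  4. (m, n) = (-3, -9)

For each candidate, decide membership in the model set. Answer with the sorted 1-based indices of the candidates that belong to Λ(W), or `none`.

3, 4

τ' = (3−√13)/2 ≈ -0.30278.
candidate 1: (m,n)=(-22,-7) → π∥ = -22-7·τ ≈ -45.11943, π⊥ = -22-7·τ' ≈ -19.88057 ∉ [-0.6, -0.2) ⇒ out
candidate 2: (m,n)=(-24,6) → π∥ = -24+6·τ ≈ -4.18335, π⊥ = -24+6·τ' ≈ -25.81665 ∉ [-0.6, -0.2) ⇒ out
candidate 3: (m,n)=(0,1) → π∥ = 0+1·τ ≈ 3.30278, π⊥ = 0+1·τ' ≈ -0.30278 ∈ [-0.6, -0.2) ⇒ IN Λ
candidate 4: (m,n)=(-3,-9) → π∥ = -3-9·τ ≈ -32.72498, π⊥ = -3-9·τ' ≈ -0.27502 ∈ [-0.6, -0.2) ⇒ IN Λ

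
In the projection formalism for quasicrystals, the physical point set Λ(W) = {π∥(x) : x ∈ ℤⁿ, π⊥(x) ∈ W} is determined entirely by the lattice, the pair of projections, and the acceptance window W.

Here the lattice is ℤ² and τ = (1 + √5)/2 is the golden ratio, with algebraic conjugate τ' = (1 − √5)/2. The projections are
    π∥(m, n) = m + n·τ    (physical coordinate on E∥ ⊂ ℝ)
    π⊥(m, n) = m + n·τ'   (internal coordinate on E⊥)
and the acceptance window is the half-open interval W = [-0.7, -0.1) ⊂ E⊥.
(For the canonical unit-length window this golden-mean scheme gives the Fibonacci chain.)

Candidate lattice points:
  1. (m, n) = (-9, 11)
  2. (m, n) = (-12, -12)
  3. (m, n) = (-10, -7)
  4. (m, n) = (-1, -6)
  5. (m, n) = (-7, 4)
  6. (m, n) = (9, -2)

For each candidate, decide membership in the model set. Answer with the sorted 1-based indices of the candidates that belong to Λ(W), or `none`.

Numerically τ ≈ 1.6180 and τ' = −1/τ ≈ -0.6180.
[1] lift (-9,11): star map gives -15.7984; window check -0.7 ≤ -15.7984 < -0.1 is false → out
[2] lift (-12,-12): star map gives -4.5836; window check -0.7 ≤ -4.5836 < -0.1 is false → out
[3] lift (-10,-7): star map gives -5.6738; window check -0.7 ≤ -5.6738 < -0.1 is false → out
[4] lift (-1,-6): star map gives 2.7082; window check -0.7 ≤ 2.7082 < -0.1 is false → out
[5] lift (-7,4): star map gives -9.4721; window check -0.7 ≤ -9.4721 < -0.1 is false → out
[6] lift (9,-2): star map gives 10.2361; window check -0.7 ≤ 10.2361 < -0.1 is false → out

none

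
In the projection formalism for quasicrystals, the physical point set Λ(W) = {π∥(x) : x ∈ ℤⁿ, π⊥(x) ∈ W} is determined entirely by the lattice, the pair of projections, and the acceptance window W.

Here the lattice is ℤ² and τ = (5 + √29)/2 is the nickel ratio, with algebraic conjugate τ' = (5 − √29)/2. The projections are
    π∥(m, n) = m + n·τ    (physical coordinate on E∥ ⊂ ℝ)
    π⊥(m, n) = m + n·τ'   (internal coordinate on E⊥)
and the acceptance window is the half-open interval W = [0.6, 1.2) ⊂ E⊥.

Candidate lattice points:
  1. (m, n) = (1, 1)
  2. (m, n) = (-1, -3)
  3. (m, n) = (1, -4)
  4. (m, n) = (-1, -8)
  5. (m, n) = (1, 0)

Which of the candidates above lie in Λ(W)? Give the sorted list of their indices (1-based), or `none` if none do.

Compute τ' = (5−√29)/2 = -0.19258, so π⊥(m,n) = m -0.19258·n.
[1] lift (1,1): star map gives 0.80742; window check 0.6 ≤ 0.80742 < 1.2 is true → IN Λ
[2] lift (-1,-3): star map gives -0.42225; window check 0.6 ≤ -0.42225 < 1.2 is false → out
[3] lift (1,-4): star map gives 1.77033; window check 0.6 ≤ 1.77033 < 1.2 is false → out
[4] lift (-1,-8): star map gives 0.54066; window check 0.6 ≤ 0.54066 < 1.2 is false → out
[5] lift (1,0): star map gives 1.00000; window check 0.6 ≤ 1.00000 < 1.2 is true → IN Λ

1, 5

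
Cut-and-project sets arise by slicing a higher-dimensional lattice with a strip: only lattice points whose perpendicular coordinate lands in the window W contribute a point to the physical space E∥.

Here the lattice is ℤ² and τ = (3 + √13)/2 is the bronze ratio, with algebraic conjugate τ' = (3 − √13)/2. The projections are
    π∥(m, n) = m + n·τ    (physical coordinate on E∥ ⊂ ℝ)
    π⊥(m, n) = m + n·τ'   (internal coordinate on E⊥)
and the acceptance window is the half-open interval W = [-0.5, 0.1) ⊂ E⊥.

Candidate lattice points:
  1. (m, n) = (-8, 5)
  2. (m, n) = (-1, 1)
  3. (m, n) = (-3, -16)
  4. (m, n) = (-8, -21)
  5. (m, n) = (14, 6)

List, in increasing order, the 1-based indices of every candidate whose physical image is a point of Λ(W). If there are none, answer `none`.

none

Compute τ' = (3−√13)/2 = -0.302776, so π⊥(m,n) = m -0.302776·n.
#1 (-8,5): internal coord -8 + (5)·τ' = -9.513878; -9.513878 ∉ [-0.5, 0.1) → out
#2 (-1,1): internal coord -1 + (1)·τ' = -1.302776; -1.302776 ∉ [-0.5, 0.1) → out
#3 (-3,-16): internal coord -3 + (-16)·τ' = +1.844410; +1.844410 ∉ [-0.5, 0.1) → out
#4 (-8,-21): internal coord -8 + (-21)·τ' = -1.641712; -1.641712 ∉ [-0.5, 0.1) → out
#5 (14,6): internal coord 14 + (6)·τ' = +12.183346; +12.183346 ∉ [-0.5, 0.1) → out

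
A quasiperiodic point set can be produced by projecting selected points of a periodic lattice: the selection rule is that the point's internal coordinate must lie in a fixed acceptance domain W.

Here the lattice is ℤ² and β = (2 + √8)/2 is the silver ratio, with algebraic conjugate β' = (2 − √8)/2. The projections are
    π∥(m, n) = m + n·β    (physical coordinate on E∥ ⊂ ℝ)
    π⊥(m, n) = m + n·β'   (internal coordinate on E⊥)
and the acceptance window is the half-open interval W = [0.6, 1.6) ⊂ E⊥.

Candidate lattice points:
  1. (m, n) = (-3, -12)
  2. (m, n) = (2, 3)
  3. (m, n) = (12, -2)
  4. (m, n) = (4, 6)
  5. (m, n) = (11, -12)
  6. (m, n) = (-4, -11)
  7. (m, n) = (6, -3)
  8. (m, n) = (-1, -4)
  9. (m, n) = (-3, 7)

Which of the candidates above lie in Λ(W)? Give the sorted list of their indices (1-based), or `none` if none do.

2, 4, 8

Numerically β ≈ 2.4142 and β' = −1/β ≈ -0.4142.
[1] lift (-3,-12): star map gives 1.9706; window check 0.6 ≤ 1.9706 < 1.6 is false → out
[2] lift (2,3): star map gives 0.7574; window check 0.6 ≤ 0.7574 < 1.6 is true → IN Λ
[3] lift (12,-2): star map gives 12.8284; window check 0.6 ≤ 12.8284 < 1.6 is false → out
[4] lift (4,6): star map gives 1.5147; window check 0.6 ≤ 1.5147 < 1.6 is true → IN Λ
[5] lift (11,-12): star map gives 15.9706; window check 0.6 ≤ 15.9706 < 1.6 is false → out
[6] lift (-4,-11): star map gives 0.5563; window check 0.6 ≤ 0.5563 < 1.6 is false → out
[7] lift (6,-3): star map gives 7.2426; window check 0.6 ≤ 7.2426 < 1.6 is false → out
[8] lift (-1,-4): star map gives 0.6569; window check 0.6 ≤ 0.6569 < 1.6 is true → IN Λ
[9] lift (-3,7): star map gives -5.8995; window check 0.6 ≤ -5.8995 < 1.6 is false → out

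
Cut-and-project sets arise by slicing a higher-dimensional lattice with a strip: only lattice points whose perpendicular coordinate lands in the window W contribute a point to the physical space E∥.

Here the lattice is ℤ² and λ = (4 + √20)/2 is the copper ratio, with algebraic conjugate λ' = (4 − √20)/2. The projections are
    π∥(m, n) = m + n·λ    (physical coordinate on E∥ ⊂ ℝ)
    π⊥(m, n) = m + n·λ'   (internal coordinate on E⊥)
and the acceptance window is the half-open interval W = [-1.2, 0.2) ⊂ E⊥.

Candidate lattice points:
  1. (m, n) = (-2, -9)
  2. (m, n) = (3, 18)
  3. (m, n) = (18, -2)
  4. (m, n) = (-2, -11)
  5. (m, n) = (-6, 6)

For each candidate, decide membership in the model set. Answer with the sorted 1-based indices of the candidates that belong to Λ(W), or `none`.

Numerically λ ≈ 4.23607 and λ' = −1/λ ≈ -0.23607.
candidate 1: (m,n)=(-2,-9) → π∥ = -2-9·λ ≈ -40.12461, π⊥ = -2-9·λ' ≈ 0.12461 ∈ [-1.2, 0.2) ⇒ IN Λ
candidate 2: (m,n)=(3,18) → π∥ = 3+18·λ ≈ 79.24922, π⊥ = 3+18·λ' ≈ -1.24922 ∉ [-1.2, 0.2) ⇒ out
candidate 3: (m,n)=(18,-2) → π∥ = 18-2·λ ≈ 9.52786, π⊥ = 18-2·λ' ≈ 18.47214 ∉ [-1.2, 0.2) ⇒ out
candidate 4: (m,n)=(-2,-11) → π∥ = -2-11·λ ≈ -48.59675, π⊥ = -2-11·λ' ≈ 0.59675 ∉ [-1.2, 0.2) ⇒ out
candidate 5: (m,n)=(-6,6) → π∥ = -6+6·λ ≈ 19.41641, π⊥ = -6+6·λ' ≈ -7.41641 ∉ [-1.2, 0.2) ⇒ out

1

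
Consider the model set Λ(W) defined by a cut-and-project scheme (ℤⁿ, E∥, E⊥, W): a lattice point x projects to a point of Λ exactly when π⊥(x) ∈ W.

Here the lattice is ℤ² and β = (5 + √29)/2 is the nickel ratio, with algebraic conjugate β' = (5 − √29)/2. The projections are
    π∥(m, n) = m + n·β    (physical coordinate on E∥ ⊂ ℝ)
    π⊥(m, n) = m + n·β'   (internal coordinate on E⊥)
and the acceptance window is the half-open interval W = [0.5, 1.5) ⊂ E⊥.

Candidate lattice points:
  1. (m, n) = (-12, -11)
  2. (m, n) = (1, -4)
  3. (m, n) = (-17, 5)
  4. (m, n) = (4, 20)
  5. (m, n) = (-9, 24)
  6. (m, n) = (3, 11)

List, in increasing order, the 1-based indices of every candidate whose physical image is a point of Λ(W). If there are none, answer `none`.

6

Numerically β ≈ 5.192582 and β' = −1/β ≈ -0.192582.
#1 (-12,-11): internal coord -12 + (-11)·β' = -9.881594; -9.881594 ∉ [0.5, 1.5) → out
#2 (1,-4): internal coord 1 + (-4)·β' = +1.770330; +1.770330 ∉ [0.5, 1.5) → out
#3 (-17,5): internal coord -17 + (5)·β' = -17.962912; -17.962912 ∉ [0.5, 1.5) → out
#4 (4,20): internal coord 4 + (20)·β' = +0.148352; +0.148352 ∉ [0.5, 1.5) → out
#5 (-9,24): internal coord -9 + (24)·β' = -13.621978; -13.621978 ∉ [0.5, 1.5) → out
#6 (3,11): internal coord 3 + (11)·β' = +0.881594; +0.881594 ∈ [0.5, 1.5) → IN Λ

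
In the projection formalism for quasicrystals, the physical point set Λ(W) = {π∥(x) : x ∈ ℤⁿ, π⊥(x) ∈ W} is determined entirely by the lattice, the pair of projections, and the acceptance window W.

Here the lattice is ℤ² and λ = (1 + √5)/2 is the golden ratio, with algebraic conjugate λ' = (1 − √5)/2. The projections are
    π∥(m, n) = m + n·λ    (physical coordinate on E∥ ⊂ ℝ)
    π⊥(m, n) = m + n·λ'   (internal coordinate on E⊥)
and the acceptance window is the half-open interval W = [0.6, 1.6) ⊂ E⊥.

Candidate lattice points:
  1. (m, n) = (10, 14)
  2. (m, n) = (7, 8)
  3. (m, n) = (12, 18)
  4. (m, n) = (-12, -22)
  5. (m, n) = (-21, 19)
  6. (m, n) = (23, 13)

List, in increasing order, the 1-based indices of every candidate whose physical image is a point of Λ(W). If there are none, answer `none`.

1, 3, 4

λ' = (1−√5)/2 ≈ -0.61803.
[1] lift (10,14): star map gives 1.34752; window check 0.6 ≤ 1.34752 < 1.6 is true → IN Λ
[2] lift (7,8): star map gives 2.05573; window check 0.6 ≤ 2.05573 < 1.6 is false → out
[3] lift (12,18): star map gives 0.87539; window check 0.6 ≤ 0.87539 < 1.6 is true → IN Λ
[4] lift (-12,-22): star map gives 1.59675; window check 0.6 ≤ 1.59675 < 1.6 is true → IN Λ
[5] lift (-21,19): star map gives -32.74265; window check 0.6 ≤ -32.74265 < 1.6 is false → out
[6] lift (23,13): star map gives 14.96556; window check 0.6 ≤ 14.96556 < 1.6 is false → out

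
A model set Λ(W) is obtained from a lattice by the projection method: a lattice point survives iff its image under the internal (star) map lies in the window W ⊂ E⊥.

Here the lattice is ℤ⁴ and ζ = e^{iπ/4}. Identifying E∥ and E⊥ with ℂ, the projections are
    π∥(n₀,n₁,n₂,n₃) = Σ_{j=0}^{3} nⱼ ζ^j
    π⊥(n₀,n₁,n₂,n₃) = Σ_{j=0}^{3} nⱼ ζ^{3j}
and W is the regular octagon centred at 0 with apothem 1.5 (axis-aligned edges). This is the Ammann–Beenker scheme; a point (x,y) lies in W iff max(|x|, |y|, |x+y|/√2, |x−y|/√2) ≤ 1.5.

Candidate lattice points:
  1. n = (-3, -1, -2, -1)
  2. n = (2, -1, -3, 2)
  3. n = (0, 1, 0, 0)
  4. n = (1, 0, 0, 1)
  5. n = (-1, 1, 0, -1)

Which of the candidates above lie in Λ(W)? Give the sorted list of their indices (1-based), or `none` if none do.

With ζ = e^{iπ/4} the internal vectors are ζ^0,ζ^3,ζ^6,ζ^9.
candidate 1: n = (-3, -1, -2, -1) → π⊥ ≈ (-3.00000, +0.58579); max(|x|,|y|,|x±y|/√2) = 3.00000 > 1.5 ⇒ ∉ W
candidate 2: n = (2, -1, -3, 2) → π⊥ ≈ (+4.12132, +3.70711); max(|x|,|y|,|x±y|/√2) = 5.53553 > 1.5 ⇒ ∉ W
candidate 3: n = (0, 1, 0, 0) → π⊥ ≈ (-0.70711, +0.70711); max(|x|,|y|,|x±y|/√2) = 1.00000 ≤ 1.5 ⇒ ∈ W
candidate 4: n = (1, 0, 0, 1) → π⊥ ≈ (+1.70711, +0.70711); max(|x|,|y|,|x±y|/√2) = 1.70711 > 1.5 ⇒ ∉ W
candidate 5: n = (-1, 1, 0, -1) → π⊥ ≈ (-2.41421, +0.00000); max(|x|,|y|,|x±y|/√2) = 2.41421 > 1.5 ⇒ ∉ W

3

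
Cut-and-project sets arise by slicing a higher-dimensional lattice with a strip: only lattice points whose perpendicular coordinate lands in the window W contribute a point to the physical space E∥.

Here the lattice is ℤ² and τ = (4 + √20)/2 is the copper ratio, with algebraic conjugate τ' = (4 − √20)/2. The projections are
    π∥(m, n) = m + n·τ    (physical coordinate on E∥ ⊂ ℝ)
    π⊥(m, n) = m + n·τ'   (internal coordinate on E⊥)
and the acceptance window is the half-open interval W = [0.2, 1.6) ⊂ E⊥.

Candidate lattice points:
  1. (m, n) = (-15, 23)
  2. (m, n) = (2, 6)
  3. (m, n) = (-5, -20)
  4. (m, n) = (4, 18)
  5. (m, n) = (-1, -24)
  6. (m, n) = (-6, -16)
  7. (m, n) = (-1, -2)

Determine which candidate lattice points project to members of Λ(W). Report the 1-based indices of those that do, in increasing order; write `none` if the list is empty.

2

Compute τ' = (4−√20)/2 = -0.2361, so π⊥(m,n) = m -0.2361·n.
candidate 1: (m,n)=(-15,23) → π∥ = -15+23·τ ≈ 82.4296, π⊥ = -15+23·τ' ≈ -20.4296 ∉ [0.2, 1.6) ⇒ out
candidate 2: (m,n)=(2,6) → π∥ = 2+6·τ ≈ 27.4164, π⊥ = 2+6·τ' ≈ 0.5836 ∈ [0.2, 1.6) ⇒ IN Λ
candidate 3: (m,n)=(-5,-20) → π∥ = -5-20·τ ≈ -89.7214, π⊥ = -5-20·τ' ≈ -0.2786 ∉ [0.2, 1.6) ⇒ out
candidate 4: (m,n)=(4,18) → π∥ = 4+18·τ ≈ 80.2492, π⊥ = 4+18·τ' ≈ -0.2492 ∉ [0.2, 1.6) ⇒ out
candidate 5: (m,n)=(-1,-24) → π∥ = -1-24·τ ≈ -102.6656, π⊥ = -1-24·τ' ≈ 4.6656 ∉ [0.2, 1.6) ⇒ out
candidate 6: (m,n)=(-6,-16) → π∥ = -6-16·τ ≈ -73.7771, π⊥ = -6-16·τ' ≈ -2.2229 ∉ [0.2, 1.6) ⇒ out
candidate 7: (m,n)=(-1,-2) → π∥ = -1-2·τ ≈ -9.4721, π⊥ = -1-2·τ' ≈ -0.5279 ∉ [0.2, 1.6) ⇒ out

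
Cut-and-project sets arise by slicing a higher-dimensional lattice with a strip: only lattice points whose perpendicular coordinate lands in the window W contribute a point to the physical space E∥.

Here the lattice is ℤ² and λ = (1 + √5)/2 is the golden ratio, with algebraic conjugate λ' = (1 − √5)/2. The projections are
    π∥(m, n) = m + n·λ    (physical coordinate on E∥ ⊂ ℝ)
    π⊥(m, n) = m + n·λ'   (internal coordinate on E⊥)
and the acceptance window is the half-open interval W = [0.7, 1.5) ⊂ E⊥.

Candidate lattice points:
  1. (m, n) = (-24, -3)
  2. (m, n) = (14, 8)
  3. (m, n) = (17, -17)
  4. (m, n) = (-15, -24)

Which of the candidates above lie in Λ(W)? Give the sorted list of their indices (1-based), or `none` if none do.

none

λ' = (1−√5)/2 ≈ -0.618034.
[1] lift (-24,-3): star map gives -22.145898; window check 0.7 ≤ -22.145898 < 1.5 is false → out
[2] lift (14,8): star map gives 9.055728; window check 0.7 ≤ 9.055728 < 1.5 is false → out
[3] lift (17,-17): star map gives 27.506578; window check 0.7 ≤ 27.506578 < 1.5 is false → out
[4] lift (-15,-24): star map gives -0.167184; window check 0.7 ≤ -0.167184 < 1.5 is false → out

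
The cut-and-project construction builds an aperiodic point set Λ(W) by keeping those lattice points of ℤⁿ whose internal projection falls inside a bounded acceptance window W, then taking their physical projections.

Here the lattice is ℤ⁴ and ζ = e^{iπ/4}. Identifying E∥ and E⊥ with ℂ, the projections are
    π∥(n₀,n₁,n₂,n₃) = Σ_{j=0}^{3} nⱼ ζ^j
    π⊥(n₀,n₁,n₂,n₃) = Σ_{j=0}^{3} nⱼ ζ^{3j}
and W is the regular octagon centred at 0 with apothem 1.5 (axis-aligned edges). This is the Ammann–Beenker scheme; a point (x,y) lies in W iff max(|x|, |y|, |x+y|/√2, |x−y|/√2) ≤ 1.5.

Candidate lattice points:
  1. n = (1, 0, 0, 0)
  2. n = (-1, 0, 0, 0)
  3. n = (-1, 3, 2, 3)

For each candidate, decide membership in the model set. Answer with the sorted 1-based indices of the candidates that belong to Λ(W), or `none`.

1, 2

π⊥(n) = n₀ + n₁ζ³ + n₂ζ⁶ + n₃ζ⁹ where ζ = e^{iπ/4}.
#1 (1, 0, 0, 0): internal (1.0000, 0.0000); octagon support 1.0000 vs apothem 1.5 → ∈ W
#2 (-1, 0, 0, 0): internal (-1.0000, 0.0000); octagon support 1.0000 vs apothem 1.5 → ∈ W
#3 (-1, 3, 2, 3): internal (-1.0000, 2.2426); octagon support 2.2929 vs apothem 1.5 → ∉ W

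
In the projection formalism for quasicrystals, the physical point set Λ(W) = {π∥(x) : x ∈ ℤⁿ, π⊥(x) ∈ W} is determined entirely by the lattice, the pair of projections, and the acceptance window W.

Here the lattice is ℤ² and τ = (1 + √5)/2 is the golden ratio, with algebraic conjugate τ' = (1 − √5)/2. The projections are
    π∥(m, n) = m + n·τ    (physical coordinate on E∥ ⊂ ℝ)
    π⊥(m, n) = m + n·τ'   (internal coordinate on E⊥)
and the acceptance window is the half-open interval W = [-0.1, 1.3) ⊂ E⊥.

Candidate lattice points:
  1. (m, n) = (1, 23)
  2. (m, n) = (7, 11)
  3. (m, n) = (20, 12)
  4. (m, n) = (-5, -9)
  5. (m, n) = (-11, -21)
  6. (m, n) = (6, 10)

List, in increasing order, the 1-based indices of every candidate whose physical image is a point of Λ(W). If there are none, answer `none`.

Compute τ' = (1−√5)/2 = -0.61803, so π⊥(m,n) = m -0.61803·n.
candidate 1: (m,n)=(1,23) → π∥ = 1+23·τ ≈ 38.21478, π⊥ = 1+23·τ' ≈ -13.21478 ∉ [-0.1, 1.3) ⇒ out
candidate 2: (m,n)=(7,11) → π∥ = 7+11·τ ≈ 24.79837, π⊥ = 7+11·τ' ≈ 0.20163 ∈ [-0.1, 1.3) ⇒ IN Λ
candidate 3: (m,n)=(20,12) → π∥ = 20+12·τ ≈ 39.41641, π⊥ = 20+12·τ' ≈ 12.58359 ∉ [-0.1, 1.3) ⇒ out
candidate 4: (m,n)=(-5,-9) → π∥ = -5-9·τ ≈ -19.56231, π⊥ = -5-9·τ' ≈ 0.56231 ∈ [-0.1, 1.3) ⇒ IN Λ
candidate 5: (m,n)=(-11,-21) → π∥ = -11-21·τ ≈ -44.97871, π⊥ = -11-21·τ' ≈ 1.97871 ∉ [-0.1, 1.3) ⇒ out
candidate 6: (m,n)=(6,10) → π∥ = 6+10·τ ≈ 22.18034, π⊥ = 6+10·τ' ≈ -0.18034 ∉ [-0.1, 1.3) ⇒ out

2, 4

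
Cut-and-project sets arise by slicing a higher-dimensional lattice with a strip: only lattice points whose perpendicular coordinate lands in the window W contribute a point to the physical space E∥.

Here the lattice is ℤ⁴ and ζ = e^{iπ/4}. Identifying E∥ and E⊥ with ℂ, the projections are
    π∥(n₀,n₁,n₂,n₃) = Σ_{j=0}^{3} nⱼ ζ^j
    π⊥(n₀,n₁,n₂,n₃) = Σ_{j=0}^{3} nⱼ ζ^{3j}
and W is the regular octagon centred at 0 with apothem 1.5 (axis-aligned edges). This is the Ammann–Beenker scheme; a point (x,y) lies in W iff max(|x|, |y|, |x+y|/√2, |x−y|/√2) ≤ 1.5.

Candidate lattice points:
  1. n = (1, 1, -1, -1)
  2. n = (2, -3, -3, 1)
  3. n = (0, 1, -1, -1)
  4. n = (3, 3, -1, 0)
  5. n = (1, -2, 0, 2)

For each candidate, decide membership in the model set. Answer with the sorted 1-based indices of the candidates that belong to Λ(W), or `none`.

π⊥(n) = n₀ + n₁ζ³ + n₂ζ⁶ + n₃ζ⁹ where ζ = e^{iπ/4}.
candidate 1: n = (1, 1, -1, -1) → π⊥ ≈ (-0.4142, +1.0000); max(|x|,|y|,|x±y|/√2) = 1.0000 ≤ 1.5 ⇒ ∈ W
candidate 2: n = (2, -3, -3, 1) → π⊥ ≈ (+4.8284, +1.5858); max(|x|,|y|,|x±y|/√2) = 4.8284 > 1.5 ⇒ ∉ W
candidate 3: n = (0, 1, -1, -1) → π⊥ ≈ (-1.4142, +1.0000); max(|x|,|y|,|x±y|/√2) = 1.7071 > 1.5 ⇒ ∉ W
candidate 4: n = (3, 3, -1, 0) → π⊥ ≈ (+0.8787, +3.1213); max(|x|,|y|,|x±y|/√2) = 3.1213 > 1.5 ⇒ ∉ W
candidate 5: n = (1, -2, 0, 2) → π⊥ ≈ (+3.8284, +0.0000); max(|x|,|y|,|x±y|/√2) = 3.8284 > 1.5 ⇒ ∉ W

1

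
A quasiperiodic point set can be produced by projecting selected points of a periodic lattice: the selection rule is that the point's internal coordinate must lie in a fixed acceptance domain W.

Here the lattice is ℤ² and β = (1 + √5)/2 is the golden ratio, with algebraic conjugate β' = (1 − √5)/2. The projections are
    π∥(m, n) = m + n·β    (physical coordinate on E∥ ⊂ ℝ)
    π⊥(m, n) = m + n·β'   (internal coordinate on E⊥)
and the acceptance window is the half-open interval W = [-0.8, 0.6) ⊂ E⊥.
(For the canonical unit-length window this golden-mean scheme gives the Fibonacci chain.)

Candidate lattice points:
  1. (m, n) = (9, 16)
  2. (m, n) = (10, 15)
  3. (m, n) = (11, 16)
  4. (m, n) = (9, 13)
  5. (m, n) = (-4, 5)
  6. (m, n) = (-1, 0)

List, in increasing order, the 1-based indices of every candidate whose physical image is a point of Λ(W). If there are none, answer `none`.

none

Compute β' = (1−√5)/2 = -0.618034, so π⊥(m,n) = m -0.618034·n.
candidate 1: (m,n)=(9,16) → π∥ = 9+16·β ≈ 34.888544, π⊥ = 9+16·β' ≈ -0.888544 ∉ [-0.8, 0.6) ⇒ out
candidate 2: (m,n)=(10,15) → π∥ = 10+15·β ≈ 34.270510, π⊥ = 10+15·β' ≈ 0.729490 ∉ [-0.8, 0.6) ⇒ out
candidate 3: (m,n)=(11,16) → π∥ = 11+16·β ≈ 36.888544, π⊥ = 11+16·β' ≈ 1.111456 ∉ [-0.8, 0.6) ⇒ out
candidate 4: (m,n)=(9,13) → π∥ = 9+13·β ≈ 30.034442, π⊥ = 9+13·β' ≈ 0.965558 ∉ [-0.8, 0.6) ⇒ out
candidate 5: (m,n)=(-4,5) → π∥ = -4+5·β ≈ 4.090170, π⊥ = -4+5·β' ≈ -7.090170 ∉ [-0.8, 0.6) ⇒ out
candidate 6: (m,n)=(-1,0) → π∥ = -1+0·β ≈ -1.000000, π⊥ = -1+0·β' ≈ -1.000000 ∉ [-0.8, 0.6) ⇒ out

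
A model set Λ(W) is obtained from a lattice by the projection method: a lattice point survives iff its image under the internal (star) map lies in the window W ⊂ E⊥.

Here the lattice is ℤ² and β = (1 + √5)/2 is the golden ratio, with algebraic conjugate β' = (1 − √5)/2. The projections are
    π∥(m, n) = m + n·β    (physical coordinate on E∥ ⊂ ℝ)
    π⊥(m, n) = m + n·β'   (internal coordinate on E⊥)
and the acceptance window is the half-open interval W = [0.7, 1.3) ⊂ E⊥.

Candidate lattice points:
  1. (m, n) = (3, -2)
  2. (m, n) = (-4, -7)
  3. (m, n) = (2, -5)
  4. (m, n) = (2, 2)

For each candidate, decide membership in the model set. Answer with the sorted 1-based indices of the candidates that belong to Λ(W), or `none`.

β' = (1−√5)/2 ≈ -0.61803.
#1 (3,-2): internal coord 3 + (-2)·β' = +4.23607; +4.23607 ∉ [0.7, 1.3) → out
#2 (-4,-7): internal coord -4 + (-7)·β' = +0.32624; +0.32624 ∉ [0.7, 1.3) → out
#3 (2,-5): internal coord 2 + (-5)·β' = +5.09017; +5.09017 ∉ [0.7, 1.3) → out
#4 (2,2): internal coord 2 + (2)·β' = +0.76393; +0.76393 ∈ [0.7, 1.3) → IN Λ

4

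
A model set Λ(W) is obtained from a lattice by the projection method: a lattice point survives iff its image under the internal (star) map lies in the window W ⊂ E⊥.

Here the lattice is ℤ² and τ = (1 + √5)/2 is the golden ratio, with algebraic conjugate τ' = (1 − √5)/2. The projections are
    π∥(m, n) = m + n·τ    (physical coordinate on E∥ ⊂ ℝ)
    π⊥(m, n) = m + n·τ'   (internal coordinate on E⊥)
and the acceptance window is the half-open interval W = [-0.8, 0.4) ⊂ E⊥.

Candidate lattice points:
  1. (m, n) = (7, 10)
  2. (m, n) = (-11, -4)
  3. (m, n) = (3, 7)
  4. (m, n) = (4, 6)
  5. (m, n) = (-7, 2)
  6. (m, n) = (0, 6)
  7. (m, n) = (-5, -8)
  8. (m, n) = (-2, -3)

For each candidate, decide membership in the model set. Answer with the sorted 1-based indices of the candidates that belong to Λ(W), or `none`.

4, 7, 8

τ' = (1−√5)/2 ≈ -0.6180.
#1 (7,10): internal coord 7 + (10)·τ' = +0.8197; +0.8197 ∉ [-0.8, 0.4) → out
#2 (-11,-4): internal coord -11 + (-4)·τ' = -8.5279; -8.5279 ∉ [-0.8, 0.4) → out
#3 (3,7): internal coord 3 + (7)·τ' = -1.3262; -1.3262 ∉ [-0.8, 0.4) → out
#4 (4,6): internal coord 4 + (6)·τ' = +0.2918; +0.2918 ∈ [-0.8, 0.4) → IN Λ
#5 (-7,2): internal coord -7 + (2)·τ' = -8.2361; -8.2361 ∉ [-0.8, 0.4) → out
#6 (0,6): internal coord 0 + (6)·τ' = -3.7082; -3.7082 ∉ [-0.8, 0.4) → out
#7 (-5,-8): internal coord -5 + (-8)·τ' = -0.0557; -0.0557 ∈ [-0.8, 0.4) → IN Λ
#8 (-2,-3): internal coord -2 + (-3)·τ' = -0.1459; -0.1459 ∈ [-0.8, 0.4) → IN Λ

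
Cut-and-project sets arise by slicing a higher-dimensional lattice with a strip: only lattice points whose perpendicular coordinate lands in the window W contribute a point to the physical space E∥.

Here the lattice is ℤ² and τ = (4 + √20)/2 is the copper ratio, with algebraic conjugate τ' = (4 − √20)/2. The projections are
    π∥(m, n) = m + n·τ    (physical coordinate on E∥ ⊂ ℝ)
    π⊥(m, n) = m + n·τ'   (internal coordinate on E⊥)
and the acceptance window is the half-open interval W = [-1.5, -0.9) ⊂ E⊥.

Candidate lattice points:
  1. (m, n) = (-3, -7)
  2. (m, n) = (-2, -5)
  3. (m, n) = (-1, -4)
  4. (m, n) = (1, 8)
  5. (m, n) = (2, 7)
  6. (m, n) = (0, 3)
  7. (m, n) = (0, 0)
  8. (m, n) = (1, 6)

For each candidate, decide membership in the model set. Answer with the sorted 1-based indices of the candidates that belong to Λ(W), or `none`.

Compute τ' = (4−√20)/2 = -0.23607, so π⊥(m,n) = m -0.23607·n.
#1 (-3,-7): internal coord -3 + (-7)·τ' = -1.34752; -1.34752 ∈ [-1.5, -0.9) → IN Λ
#2 (-2,-5): internal coord -2 + (-5)·τ' = -0.81966; -0.81966 ∉ [-1.5, -0.9) → out
#3 (-1,-4): internal coord -1 + (-4)·τ' = -0.05573; -0.05573 ∉ [-1.5, -0.9) → out
#4 (1,8): internal coord 1 + (8)·τ' = -0.88854; -0.88854 ∉ [-1.5, -0.9) → out
#5 (2,7): internal coord 2 + (7)·τ' = +0.34752; +0.34752 ∉ [-1.5, -0.9) → out
#6 (0,3): internal coord 0 + (3)·τ' = -0.70820; -0.70820 ∉ [-1.5, -0.9) → out
#7 (0,0): internal coord 0 + (0)·τ' = +0.00000; +0.00000 ∉ [-1.5, -0.9) → out
#8 (1,6): internal coord 1 + (6)·τ' = -0.41641; -0.41641 ∉ [-1.5, -0.9) → out

1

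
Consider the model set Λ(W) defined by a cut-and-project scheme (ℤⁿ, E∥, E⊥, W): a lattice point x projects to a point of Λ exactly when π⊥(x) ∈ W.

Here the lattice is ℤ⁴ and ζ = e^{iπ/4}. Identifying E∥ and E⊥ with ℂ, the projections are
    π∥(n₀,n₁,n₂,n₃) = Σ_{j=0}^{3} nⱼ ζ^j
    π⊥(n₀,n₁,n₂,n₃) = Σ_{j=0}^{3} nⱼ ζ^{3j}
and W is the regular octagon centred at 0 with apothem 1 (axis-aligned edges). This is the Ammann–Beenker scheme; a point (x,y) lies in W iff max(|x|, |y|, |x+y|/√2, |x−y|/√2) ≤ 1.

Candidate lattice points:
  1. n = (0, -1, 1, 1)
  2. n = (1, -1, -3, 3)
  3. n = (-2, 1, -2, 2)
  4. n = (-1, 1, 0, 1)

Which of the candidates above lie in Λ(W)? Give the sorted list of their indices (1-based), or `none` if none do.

Internal map: ζ^{3j} for j=0..3 gives (1,0), (−√2/2,√2/2), (0,−1), (√2/2,√2/2).
candidate 1: n = (0, -1, 1, 1) → π⊥ ≈ (+1.414214, -1.000000); max(|x|,|y|,|x±y|/√2) = 1.707107 > 1 ⇒ ∉ W
candidate 2: n = (1, -1, -3, 3) → π⊥ ≈ (+3.828427, +4.414214); max(|x|,|y|,|x±y|/√2) = 5.828427 > 1 ⇒ ∉ W
candidate 3: n = (-2, 1, -2, 2) → π⊥ ≈ (-1.292893, +4.121320); max(|x|,|y|,|x±y|/√2) = 4.121320 > 1 ⇒ ∉ W
candidate 4: n = (-1, 1, 0, 1) → π⊥ ≈ (-1.000000, +1.414214); max(|x|,|y|,|x±y|/√2) = 1.707107 > 1 ⇒ ∉ W

none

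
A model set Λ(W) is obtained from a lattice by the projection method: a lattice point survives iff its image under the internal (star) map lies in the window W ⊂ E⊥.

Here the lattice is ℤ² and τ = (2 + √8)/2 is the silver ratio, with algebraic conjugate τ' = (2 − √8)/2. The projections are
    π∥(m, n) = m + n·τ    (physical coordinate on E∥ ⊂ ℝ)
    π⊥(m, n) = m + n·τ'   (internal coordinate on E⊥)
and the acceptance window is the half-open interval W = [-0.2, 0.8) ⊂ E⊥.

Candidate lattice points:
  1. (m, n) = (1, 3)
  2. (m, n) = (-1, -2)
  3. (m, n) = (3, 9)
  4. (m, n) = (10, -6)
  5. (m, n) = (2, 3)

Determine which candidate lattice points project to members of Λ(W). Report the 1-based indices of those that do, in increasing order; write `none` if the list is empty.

2, 5

Compute τ' = (2−√8)/2 = -0.4142, so π⊥(m,n) = m -0.4142·n.
candidate 1: (m,n)=(1,3) → π∥ = 1+3·τ ≈ 8.2426, π⊥ = 1+3·τ' ≈ -0.2426 ∉ [-0.2, 0.8) ⇒ out
candidate 2: (m,n)=(-1,-2) → π∥ = -1-2·τ ≈ -5.8284, π⊥ = -1-2·τ' ≈ -0.1716 ∈ [-0.2, 0.8) ⇒ IN Λ
candidate 3: (m,n)=(3,9) → π∥ = 3+9·τ ≈ 24.7279, π⊥ = 3+9·τ' ≈ -0.7279 ∉ [-0.2, 0.8) ⇒ out
candidate 4: (m,n)=(10,-6) → π∥ = 10-6·τ ≈ -4.4853, π⊥ = 10-6·τ' ≈ 12.4853 ∉ [-0.2, 0.8) ⇒ out
candidate 5: (m,n)=(2,3) → π∥ = 2+3·τ ≈ 9.2426, π⊥ = 2+3·τ' ≈ 0.7574 ∈ [-0.2, 0.8) ⇒ IN Λ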